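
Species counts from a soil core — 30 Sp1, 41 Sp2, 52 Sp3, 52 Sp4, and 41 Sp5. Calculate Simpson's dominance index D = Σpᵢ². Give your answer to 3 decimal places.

0.207

Total N = 30+41+52+52+41 = 216, so the proportions are 0.13889, 0.18981, 0.24074, 0.24074, 0.18981 (working shown to 5 dp, full precision carried).
D = 0.13889² + 0.18981² + 0.24074² + 0.24074² + 0.18981² = 0.01929 + 0.03603 + 0.05796 + 0.05796 + 0.03603 = 0.20726.
To 3 decimal places, D = 0.207.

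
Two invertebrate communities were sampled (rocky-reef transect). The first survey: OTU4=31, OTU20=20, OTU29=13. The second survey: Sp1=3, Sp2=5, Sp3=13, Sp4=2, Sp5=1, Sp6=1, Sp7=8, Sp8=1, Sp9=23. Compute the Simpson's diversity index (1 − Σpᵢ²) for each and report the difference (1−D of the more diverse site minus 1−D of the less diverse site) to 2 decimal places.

0.13

The first survey: N=64, proportions 0.484375, 0.3125, 0.203125, giving 1−D = 0.626465 (working shown to 6 dp, full precision carried).
The second survey: N=57, proportions 0.052632, 0.087719, 0.22807, 0.035088, 0.017544, 0.017544, 0.140351, 0.017544, 0.403509, giving 1−D = 0.752847.
Difference = |0.626465 − 0.752847| = 0.126382, i.e. 0.13 to 2 decimal places.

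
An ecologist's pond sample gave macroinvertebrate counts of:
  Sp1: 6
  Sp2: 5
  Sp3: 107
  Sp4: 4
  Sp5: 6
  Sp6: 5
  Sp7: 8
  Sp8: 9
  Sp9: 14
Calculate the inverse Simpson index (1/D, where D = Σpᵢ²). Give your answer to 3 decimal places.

Total N = 6+5+107+4+6+5+8+9+14 = 164, so the proportions are 0.036585, 0.030488, 0.652439, 0.02439, 0.036585, 0.030488, 0.04878, 0.054878, 0.085366 (working shown to 6 dp, full precision carried).
D = 0.036585² + 0.030488² + 0.652439² + 0.02439² + 0.036585² + 0.030488² + 0.04878² + 0.054878² + 0.085366² = 0.001338 + 0.000930 + 0.425677 + 0.000595 + 0.001338 + 0.000930 + 0.002380 + 0.003012 + 0.007287 = 0.443486.
So 1/D = 2.25486, i.e. 2.255 to 3 decimal places.

2.255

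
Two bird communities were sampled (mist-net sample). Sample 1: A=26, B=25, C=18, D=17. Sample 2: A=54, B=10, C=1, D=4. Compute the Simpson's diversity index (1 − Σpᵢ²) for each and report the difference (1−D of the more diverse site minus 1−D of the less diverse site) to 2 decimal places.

Sample 1: N=86, proportions 0.3023, 0.2907, 0.2093, 0.1977, giving 1−D = 0.7412 (working shown to 4 dp, full precision carried).
Sample 2: N=69, proportions 0.7826, 0.1449, 0.0145, 0.058, giving 1−D = 0.3629.
Difference = |0.7412 − 0.3629| = 0.3783, i.e. 0.38 to 2 decimal places.

0.38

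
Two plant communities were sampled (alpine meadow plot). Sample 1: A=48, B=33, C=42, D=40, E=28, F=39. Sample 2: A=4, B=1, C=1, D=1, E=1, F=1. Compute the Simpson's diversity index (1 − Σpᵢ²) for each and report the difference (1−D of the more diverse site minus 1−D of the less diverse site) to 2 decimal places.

Sample 1: N=230, proportions 0.2087, 0.1435, 0.1826, 0.1739, 0.1217, 0.1696, giving 1−D = 0.8287 (working shown to 4 dp, full precision carried).
Sample 2: N=9, proportions 0.4444, 0.1111, 0.1111, 0.1111, 0.1111, 0.1111, giving 1−D = 0.7407.
Difference = |0.8287 − 0.7407| = 0.0880, i.e. 0.09 to 2 decimal places.

0.09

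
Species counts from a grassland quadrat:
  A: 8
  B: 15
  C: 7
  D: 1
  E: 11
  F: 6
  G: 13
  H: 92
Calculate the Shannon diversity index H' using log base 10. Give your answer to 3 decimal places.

0.603

Total N = 8+15+7+1+11+6+13+92 = 153, so the proportions are 0.05229, 0.09804, 0.04575, 0.00654, 0.0719, 0.03922, 0.08497, 0.60131 (working shown to 5 dp, full precision carried).
Each pᵢ log₁₀ pᵢ term: 0.05229×(-1.28160)=-0.06701, 0.09804×(-1.00860)=-0.09888, 0.04575×(-1.33959)=-0.06129, 0.00654×(-2.18469)=-0.01428, 0.0719×(-1.14330)=-0.08220, 0.03922×(-1.40654)=-0.05516, 0.08497×(-1.07075)=-0.09098, 0.60131×(-0.22090)=-0.13283.
Sum = -0.60263, so H' = 0.603.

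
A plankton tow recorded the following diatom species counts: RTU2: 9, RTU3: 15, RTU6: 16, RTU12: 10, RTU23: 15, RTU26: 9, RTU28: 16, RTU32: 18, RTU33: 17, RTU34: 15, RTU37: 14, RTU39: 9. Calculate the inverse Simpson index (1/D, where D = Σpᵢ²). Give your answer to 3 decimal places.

Total N = 9+15+16+10+15+9+16+18+17+15+14+9 = 163, so the proportions are 0.05521472, 0.09202454, 0.09815951, 0.06134969, 0.09202454, 0.05521472, 0.09815951, 0.11042945, 0.10429448, 0.09202454, 0.08588957, 0.05521472 (working shown to 8 dp, full precision carried).
D = 0.05521472² + 0.09202454² + 0.09815951² + 0.06134969² + 0.09202454² + 0.05521472² + 0.09815951² + 0.11042945² + 0.10429448² + 0.09202454² + 0.08588957² + 0.05521472² = 0.00304867 + 0.00846852 + 0.00963529 + 0.00376378 + 0.00846852 + 0.00304867 + 0.00963529 + 0.01219466 + 0.01087734 + 0.00846852 + 0.00737702 + 0.00304867 = 0.08803493.
So 1/D = 11.35913, i.e. 11.359 to 3 decimal places.

11.359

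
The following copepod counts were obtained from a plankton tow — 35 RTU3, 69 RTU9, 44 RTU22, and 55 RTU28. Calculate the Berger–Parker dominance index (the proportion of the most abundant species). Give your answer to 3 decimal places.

0.340

Total N = 35+69+44+55 = 203, so the proportions are 0.17241, 0.3399, 0.21675, 0.27094 (working shown to 5 dp, full precision carried).
The largest proportion is 0.3399, i.e. d = 0.340 to 3 decimal places.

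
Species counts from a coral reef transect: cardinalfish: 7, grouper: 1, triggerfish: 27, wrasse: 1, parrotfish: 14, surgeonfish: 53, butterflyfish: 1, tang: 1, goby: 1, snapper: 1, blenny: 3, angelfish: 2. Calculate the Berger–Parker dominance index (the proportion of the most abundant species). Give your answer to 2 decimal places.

0.47

Total N = 7+1+27+1+14+53+1+1+1+1+3+2 = 112, so the proportions are 0.0625, 0.0089, 0.2411, 0.0089, 0.125, 0.4732, 0.0089, 0.0089, 0.0089, 0.0089, 0.0268, 0.0179 (working shown to 4 dp, full precision carried).
The largest proportion is 0.4732, i.e. d = 0.47 to 2 decimal places.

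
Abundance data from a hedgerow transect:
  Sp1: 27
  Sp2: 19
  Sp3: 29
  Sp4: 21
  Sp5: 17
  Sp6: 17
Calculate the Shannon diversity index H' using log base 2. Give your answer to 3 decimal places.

Total N = 27+19+29+21+17+17 = 130, so the proportions are 0.20769, 0.14615, 0.22308, 0.16154, 0.13077, 0.13077 (working shown to 5 dp, full precision carried).
Each pᵢ log₂ pᵢ term: 0.20769×(-2.26748)=-0.47094, 0.14615×(-2.77444)=-0.40550, 0.22308×(-2.16439)=-0.48282, 0.16154×(-2.63005)=-0.42485, 0.13077×(-2.93490)=-0.38380, 0.13077×(-2.93490)=-0.38380.
Sum = -2.55170, so H' = 2.552.

2.552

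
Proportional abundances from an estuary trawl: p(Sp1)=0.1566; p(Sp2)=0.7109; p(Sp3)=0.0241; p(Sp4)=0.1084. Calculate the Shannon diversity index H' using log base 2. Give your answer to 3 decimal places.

1.246

Each pᵢ log₂ pᵢ term (working shown to 5 dp, full precision carried): 0.1566×(-2.67484)=-0.41888, 0.7109×(-0.49228)=-0.34996, 0.0241×(-5.37482)=-0.12953, 0.1084×(-3.20556)=-0.34748.
Sum = -1.24586, so H' = 1.246.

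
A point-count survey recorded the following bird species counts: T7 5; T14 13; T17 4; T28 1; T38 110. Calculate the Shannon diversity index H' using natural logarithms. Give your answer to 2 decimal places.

0.65

Total N = 5+13+4+1+110 = 133, so the proportions are 0.0376, 0.0977, 0.0301, 0.0075, 0.8271 (working shown to 4 dp, full precision carried).
Each pᵢ ln pᵢ term: 0.0376×(-3.2809)=-0.1233, 0.0977×(-2.3254)=-0.2273, 0.0301×(-3.5041)=-0.1054, 0.0075×(-4.8903)=-0.0368, 0.8271×(-0.1899)=-0.1570.
Sum = -0.6498, so H' = 0.65.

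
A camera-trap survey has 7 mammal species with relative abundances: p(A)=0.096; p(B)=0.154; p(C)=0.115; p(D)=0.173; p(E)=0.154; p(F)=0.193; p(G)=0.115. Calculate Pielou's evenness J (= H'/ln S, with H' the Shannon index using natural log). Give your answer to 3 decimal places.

H' = −Σ pᵢ ln pᵢ = −((-0.224967) + (-0.288104) + (-0.248725) + (-0.303522) + (-0.288104) + (-0.317498) + (-0.248725)) = 1.919643 (working shown to 6 dp, full precision carried).
With S = 7 species, ln S = 1.945910, so J = 1.919643/1.945910 = 0.986502, i.e. 0.987 to 3 decimal places.

0.987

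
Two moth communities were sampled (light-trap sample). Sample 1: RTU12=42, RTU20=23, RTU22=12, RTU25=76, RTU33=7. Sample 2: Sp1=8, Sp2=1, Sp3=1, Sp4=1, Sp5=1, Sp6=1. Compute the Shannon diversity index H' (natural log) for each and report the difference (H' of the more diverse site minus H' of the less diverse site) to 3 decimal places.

Sample 1: N=160, proportions 0.2625, 0.14375, 0.075, 0.475, 0.04375, giving H' = 1.31471 (working shown to 5 dp, full precision carried).
Sample 2: N=13, proportions 0.61538, 0.07692, 0.07692, 0.07692, 0.07692, 0.07692, giving H' = 1.28529.
Difference = |1.31471 − 1.28529| = 0.02942, i.e. 0.029 to 3 decimal places.

0.029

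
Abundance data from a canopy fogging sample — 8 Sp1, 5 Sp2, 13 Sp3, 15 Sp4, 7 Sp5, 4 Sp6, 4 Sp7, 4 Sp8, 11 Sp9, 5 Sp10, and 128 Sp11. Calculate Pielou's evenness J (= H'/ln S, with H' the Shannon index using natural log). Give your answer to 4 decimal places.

0.6143

Total N = 8+5+13+15+7+4+4+4+11+5+128 = 204, so the proportions are 0.039216, 0.02451, 0.063725, 0.073529, 0.034314, 0.019608, 0.019608, 0.019608, 0.053922, 0.02451, 0.627451 (working shown to 6 dp, full precision carried).
H' = −Σ pᵢ ln pᵢ = −((-0.127007) + (-0.090899) + (-0.175447) + (-0.191917) + (-0.115713) + (-0.077095) + (-0.077095) + (-0.077095) + (-0.157463) + (-0.090899) + (-0.292448)) = 1.473078.
With S = 11 species, ln S = 2.397895, so J = 1.473078/2.397895 = 0.614321, i.e. 0.6143 to 4 decimal places.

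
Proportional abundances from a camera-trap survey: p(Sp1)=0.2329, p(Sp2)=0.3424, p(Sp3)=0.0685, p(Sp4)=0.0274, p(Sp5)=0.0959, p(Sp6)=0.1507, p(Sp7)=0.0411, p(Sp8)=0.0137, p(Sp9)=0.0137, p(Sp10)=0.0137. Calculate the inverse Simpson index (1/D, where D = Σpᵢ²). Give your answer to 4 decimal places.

4.7375

D = 0.2329² + 0.3424² + 0.0685² + 0.0274² + 0.0959² + 0.1507² + 0.0411² + 0.0137² + 0.0137² + 0.0137² = 0.05424241 + 0.11723776 + 0.00469225 + 0.00075076 + 0.00919681 + 0.02271049 + 0.00168921 + 0.00018769 + 0.00018769 + 0.00018769 = 0.21108276 (working shown to 8 dp, full precision carried).
So 1/D = 4.737478, i.e. 4.7375 to 4 decimal places.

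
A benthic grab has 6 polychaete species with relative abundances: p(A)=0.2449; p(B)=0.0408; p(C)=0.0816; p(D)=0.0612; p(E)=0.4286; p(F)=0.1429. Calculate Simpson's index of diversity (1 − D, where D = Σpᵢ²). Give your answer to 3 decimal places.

0.724

D = 0.2449² + 0.0408² + 0.0816² + 0.0612² + 0.4286² + 0.1429² = 0.05998 + 0.00166 + 0.00666 + 0.00375 + 0.18370 + 0.02042 = 0.27616 (working shown to 5 dp, full precision carried).
So 1 − D = 0.72384, i.e. 0.724 to 3 decimal places.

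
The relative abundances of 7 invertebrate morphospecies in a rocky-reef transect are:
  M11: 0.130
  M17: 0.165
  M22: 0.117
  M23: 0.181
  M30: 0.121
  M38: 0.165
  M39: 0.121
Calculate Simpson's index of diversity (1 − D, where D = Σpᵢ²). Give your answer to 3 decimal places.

0.853

D = 0.13² + 0.165² + 0.117² + 0.181² + 0.121² + 0.165² + 0.121² = 0.01690 + 0.02723 + 0.01369 + 0.03276 + 0.01464 + 0.02723 + 0.01464 = 0.14708 (working shown to 5 dp, full precision carried).
So 1 − D = 0.85292, i.e. 0.853 to 3 decimal places.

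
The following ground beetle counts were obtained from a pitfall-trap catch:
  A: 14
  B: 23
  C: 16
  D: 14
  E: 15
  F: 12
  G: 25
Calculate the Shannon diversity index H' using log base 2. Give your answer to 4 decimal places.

2.7573

Total N = 14+23+16+14+15+12+25 = 119, so the proportions are 0.117647, 0.193277, 0.134454, 0.117647, 0.12605, 0.10084, 0.210084 (working shown to 6 dp, full precision carried).
Each pᵢ log₂ pᵢ term: 0.117647×(-3.087463)=-0.363231, 0.193277×(-2.371256)=-0.458310, 0.134454×(-2.894818)=-0.389219, 0.117647×(-3.087463)=-0.363231, 0.12605×(-2.987927)=-0.376629, 0.10084×(-3.309855)=-0.333767, 0.210084×(-2.250962)=-0.472891.
Sum = -2.757278, so H' = 2.7573.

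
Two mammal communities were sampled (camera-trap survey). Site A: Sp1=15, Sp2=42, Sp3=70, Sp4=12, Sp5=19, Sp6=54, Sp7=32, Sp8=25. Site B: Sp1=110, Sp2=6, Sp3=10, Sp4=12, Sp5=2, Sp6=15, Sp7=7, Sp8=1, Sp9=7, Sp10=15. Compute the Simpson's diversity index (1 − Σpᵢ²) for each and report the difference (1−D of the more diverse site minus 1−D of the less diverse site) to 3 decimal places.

0.213

Site A: N=269, proportions 0.05576, 0.15613, 0.26022, 0.04461, 0.07063, 0.20074, 0.11896, 0.09294, giving 1−D = 0.83473 (working shown to 5 dp, full precision carried).
Site B: N=185, proportions 0.59459, 0.03243, 0.05405, 0.06486, 0.01081, 0.08108, 0.03784, 0.00541, 0.03784, 0.08108, giving 1−D = 0.62212.
Difference = |0.83473 − 0.62212| = 0.21261, i.e. 0.213 to 3 decimal places.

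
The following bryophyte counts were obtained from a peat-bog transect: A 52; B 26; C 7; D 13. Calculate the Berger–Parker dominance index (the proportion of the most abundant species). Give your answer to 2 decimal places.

0.53

Total N = 52+26+7+13 = 98, so the proportions are 0.5306, 0.2653, 0.0714, 0.1327 (working shown to 4 dp, full precision carried).
The largest proportion is 0.5306, i.e. d = 0.53 to 2 decimal places.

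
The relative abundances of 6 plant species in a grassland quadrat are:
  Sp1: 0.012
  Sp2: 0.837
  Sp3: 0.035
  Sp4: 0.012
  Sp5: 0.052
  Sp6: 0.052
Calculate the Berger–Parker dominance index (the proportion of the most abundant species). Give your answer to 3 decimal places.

The largest proportion is 0.837, i.e. d = 0.837 to 3 decimal places.

0.837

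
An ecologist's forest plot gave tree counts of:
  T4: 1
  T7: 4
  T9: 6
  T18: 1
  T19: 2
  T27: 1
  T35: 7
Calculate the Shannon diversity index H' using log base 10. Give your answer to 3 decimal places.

0.724

Total N = 1+4+6+1+2+1+7 = 22, so the proportions are 0.04545, 0.18182, 0.27273, 0.04545, 0.09091, 0.04545, 0.31818 (working shown to 5 dp, full precision carried).
Each pᵢ log₁₀ pᵢ term: 0.04545×(-1.34242)=-0.06102, 0.18182×(-0.74036)=-0.13461, 0.27273×(-0.56427)=-0.15389, 0.04545×(-1.34242)=-0.06102, 0.09091×(-1.04139)=-0.09467, 0.04545×(-1.34242)=-0.06102, 0.31818×(-0.49732)=-0.15824.
Sum = -0.72447, so H' = 0.724.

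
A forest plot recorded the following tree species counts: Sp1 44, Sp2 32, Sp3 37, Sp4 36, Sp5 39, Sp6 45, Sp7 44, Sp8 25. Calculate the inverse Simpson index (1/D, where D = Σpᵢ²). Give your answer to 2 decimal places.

Total N = 44+32+37+36+39+45+44+25 = 302, so the proportions are 0.145695, 0.10596, 0.122517, 0.119205, 0.129139, 0.149007, 0.145695, 0.082781 (working shown to 6 dp, full precision carried).
D = 0.145695² + 0.10596² + 0.122517² + 0.119205² + 0.129139² + 0.149007² + 0.145695² + 0.082781² = 0.021227 + 0.011228 + 0.015010 + 0.014210 + 0.016677 + 0.022203 + 0.021227 + 0.006853 = 0.128635.
So 1/D = 7.7740, i.e. 7.77 to 2 decimal places.

7.77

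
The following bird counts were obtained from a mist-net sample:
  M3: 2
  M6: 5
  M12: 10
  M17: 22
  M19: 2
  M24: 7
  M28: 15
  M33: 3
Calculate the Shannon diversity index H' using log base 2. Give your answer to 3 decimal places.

2.560

Total N = 2+5+10+22+2+7+15+3 = 66, so the proportions are 0.0303, 0.07576, 0.15152, 0.33333, 0.0303, 0.10606, 0.22727, 0.04545 (working shown to 5 dp, full precision carried).
Each pᵢ log₂ pᵢ term: 0.0303×(-5.04439)=-0.15286, 0.07576×(-3.72247)=-0.28201, 0.15152×(-2.72247)=-0.41249, 0.33333×(-1.58496)=-0.52832, 0.0303×(-5.04439)=-0.15286, 0.10606×(-3.23704)=-0.34332, 0.22727×(-2.13750)=-0.48580, 0.04545×(-4.45943)=-0.20270.
Sum = -2.56036, so H' = 2.560.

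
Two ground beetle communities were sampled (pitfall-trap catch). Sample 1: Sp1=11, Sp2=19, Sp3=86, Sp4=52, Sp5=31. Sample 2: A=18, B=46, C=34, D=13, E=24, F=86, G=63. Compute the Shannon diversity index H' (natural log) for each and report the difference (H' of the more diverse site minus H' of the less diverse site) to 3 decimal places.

Sample 1: N=199, proportions 0.055276, 0.095477, 0.432161, 0.261307, 0.155779, giving H' = 1.387208 (working shown to 6 dp, full precision carried).
Sample 2: N=284, proportions 0.06338, 0.161972, 0.119718, 0.045775, 0.084507, 0.302817, 0.221831, giving H' = 1.769575.
Difference = |1.387208 − 1.769575| = 0.382367, i.e. 0.382 to 3 decimal places.

0.382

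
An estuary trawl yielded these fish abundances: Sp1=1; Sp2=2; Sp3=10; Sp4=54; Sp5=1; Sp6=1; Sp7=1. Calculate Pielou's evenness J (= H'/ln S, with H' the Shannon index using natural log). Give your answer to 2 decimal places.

0.42

Total N = 1+2+10+54+1+1+1 = 70, so the proportions are 0.0143, 0.0286, 0.1429, 0.7714, 0.0143, 0.0143, 0.0143 (working shown to 4 dp, full precision carried).
H' = −Σ pᵢ ln pᵢ = −((-0.0607) + (-0.1016) + (-0.2780) + (-0.2002) + (-0.0607) + (-0.0607) + (-0.0607)) = 0.8225.
With S = 7 species, ln S = 1.9459, so J = 0.8225/1.9459 = 0.4227, i.e. 0.42 to 2 decimal places.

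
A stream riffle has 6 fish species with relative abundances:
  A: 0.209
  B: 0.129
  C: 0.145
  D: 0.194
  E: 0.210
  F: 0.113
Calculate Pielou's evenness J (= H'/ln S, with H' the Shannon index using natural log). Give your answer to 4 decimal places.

0.9843

H' = −Σ pᵢ ln pᵢ = −((-0.327173) + (-0.264185) + (-0.279998) + (-0.318140) + (-0.327736) + (-0.246382)) = 1.763613 (working shown to 6 dp, full precision carried).
With S = 6 species, ln S = 1.791759, so J = 1.763613/1.791759 = 0.984291, i.e. 0.9843 to 4 decimal places.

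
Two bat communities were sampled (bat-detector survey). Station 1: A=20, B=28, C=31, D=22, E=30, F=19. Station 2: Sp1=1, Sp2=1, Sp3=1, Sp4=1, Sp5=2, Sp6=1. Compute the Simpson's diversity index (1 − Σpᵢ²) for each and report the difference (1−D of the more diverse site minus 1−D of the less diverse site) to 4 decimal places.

Station 1: N=150, proportions 0.1333333, 0.1866667, 0.2066667, 0.1466667, 0.2, 0.1266667, giving 1−D = 0.8271111 (working shown to 7 dp, full precision carried).
Station 2: N=7, proportions 0.1428571, 0.1428571, 0.1428571, 0.1428571, 0.2857143, 0.1428571, giving 1−D = 0.8163265.
Difference = |0.8271111 − 0.8163265| = 0.0107846, i.e. 0.0108 to 4 decimal places.

0.0108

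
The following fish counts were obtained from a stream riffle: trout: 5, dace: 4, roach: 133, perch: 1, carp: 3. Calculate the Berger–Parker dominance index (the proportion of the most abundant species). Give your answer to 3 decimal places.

0.911

Total N = 5+4+133+1+3 = 146, so the proportions are 0.03425, 0.0274, 0.91096, 0.00685, 0.02055 (working shown to 5 dp, full precision carried).
The largest proportion is 0.91096, i.e. d = 0.911 to 3 decimal places.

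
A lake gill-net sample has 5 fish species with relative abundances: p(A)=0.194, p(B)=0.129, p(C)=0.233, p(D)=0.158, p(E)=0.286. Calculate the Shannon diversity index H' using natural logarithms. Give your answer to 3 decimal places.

Each pᵢ ln pᵢ term (working shown to 5 dp, full precision carried): 0.194×(-1.63990)=-0.31814, 0.129×(-2.04794)=-0.26418, 0.233×(-1.45672)=-0.33942, 0.158×(-1.84516)=-0.29154, 0.286×(-1.25176)=-0.35800.
Sum = -1.57128, so H' = 1.571.

1.571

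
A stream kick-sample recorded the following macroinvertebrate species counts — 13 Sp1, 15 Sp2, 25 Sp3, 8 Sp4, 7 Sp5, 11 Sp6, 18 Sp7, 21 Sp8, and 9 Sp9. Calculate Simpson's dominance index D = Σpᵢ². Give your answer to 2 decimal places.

0.13

Total N = 13+15+25+8+7+11+18+21+9 = 127, so the proportions are 0.1024, 0.1181, 0.1969, 0.063, 0.0551, 0.0866, 0.1417, 0.1654, 0.0709 (working shown to 4 dp, full precision carried).
D = 0.1024² + 0.1181² + 0.1969² + 0.063² + 0.0551² + 0.0866² + 0.1417² + 0.1654² + 0.0709² = 0.0105 + 0.0140 + 0.0388 + 0.0040 + 0.0030 + 0.0075 + 0.0201 + 0.0273 + 0.0050 = 0.1301.
To 2 decimal places, D = 0.13.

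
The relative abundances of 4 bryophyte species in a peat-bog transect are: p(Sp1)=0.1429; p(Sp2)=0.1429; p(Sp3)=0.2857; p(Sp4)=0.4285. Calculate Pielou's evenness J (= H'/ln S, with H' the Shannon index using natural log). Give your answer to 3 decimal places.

H' = −Σ pᵢ ln pᵢ = −((-0.27803) + (-0.27803) + (-0.35793) + (-0.36314)) = 1.27712 (working shown to 5 dp, full precision carried).
With S = 4 species, ln S = 1.38629, so J = 1.27712/1.38629 = 0.92125, i.e. 0.921 to 3 decimal places.

0.921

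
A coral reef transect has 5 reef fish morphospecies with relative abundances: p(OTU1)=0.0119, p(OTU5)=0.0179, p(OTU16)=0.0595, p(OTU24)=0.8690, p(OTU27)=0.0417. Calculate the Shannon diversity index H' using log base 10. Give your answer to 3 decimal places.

Each pᵢ log₁₀ pᵢ term (working shown to 5 dp, full precision carried): 0.0119×(-1.92445)=-0.02290, 0.0179×(-1.74715)=-0.03127, 0.0595×(-1.22548)=-0.07292, 0.869×(-0.06098)=-0.05299, 0.0417×(-1.37986)=-0.05754.
Sum = -0.23762, so H' = 0.238.

0.238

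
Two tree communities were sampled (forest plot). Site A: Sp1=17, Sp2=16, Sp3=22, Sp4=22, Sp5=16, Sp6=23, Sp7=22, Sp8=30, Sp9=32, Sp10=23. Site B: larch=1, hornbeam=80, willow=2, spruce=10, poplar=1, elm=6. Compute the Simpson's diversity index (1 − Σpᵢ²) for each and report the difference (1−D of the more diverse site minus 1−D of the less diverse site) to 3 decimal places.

Site A: N=223, proportions 0.07623, 0.07175, 0.09865, 0.09865, 0.07175, 0.10314, 0.09865, 0.13453, 0.1435, 0.10314, giving 1−D = 0.89473 (working shown to 5 dp, full precision carried).
Site B: N=100, proportions 0.01, 0.8, 0.02, 0.1, 0.01, 0.06, giving 1−D = 0.34580.
Difference = |0.89473 − 0.34580| = 0.54893, i.e. 0.549 to 3 decimal places.

0.549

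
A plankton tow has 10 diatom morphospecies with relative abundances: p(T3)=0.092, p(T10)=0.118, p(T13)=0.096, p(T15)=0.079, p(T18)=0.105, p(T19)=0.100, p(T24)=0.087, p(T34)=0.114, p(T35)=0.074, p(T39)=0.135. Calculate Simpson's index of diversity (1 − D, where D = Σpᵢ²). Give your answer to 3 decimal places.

0.897

D = 0.092² + 0.118² + 0.096² + 0.079² + 0.105² + 0.1² + 0.087² + 0.114² + 0.074² + 0.135² = 0.00846 + 0.01392 + 0.00922 + 0.00624 + 0.01102 + 0.01000 + 0.00757 + 0.01300 + 0.00548 + 0.01823 = 0.10314 (working shown to 5 dp, full precision carried).
So 1 − D = 0.89686, i.e. 0.897 to 3 decimal places.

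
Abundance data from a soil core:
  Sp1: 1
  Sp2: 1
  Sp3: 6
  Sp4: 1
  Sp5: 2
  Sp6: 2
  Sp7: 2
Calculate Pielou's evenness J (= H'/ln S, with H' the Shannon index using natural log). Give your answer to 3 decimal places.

0.881

Total N = 1+1+6+1+2+2+2 = 15, so the proportions are 0.06667, 0.06667, 0.4, 0.06667, 0.13333, 0.13333, 0.13333 (working shown to 5 dp, full precision carried).
H' = −Σ pᵢ ln pᵢ = −((-0.18054) + (-0.18054) + (-0.36652) + (-0.18054) + (-0.26865) + (-0.26865) + (-0.26865)) = 1.71409.
With S = 7 species, ln S = 1.94591, so J = 1.71409/1.94591 = 0.88087, i.e. 0.881 to 3 decimal places.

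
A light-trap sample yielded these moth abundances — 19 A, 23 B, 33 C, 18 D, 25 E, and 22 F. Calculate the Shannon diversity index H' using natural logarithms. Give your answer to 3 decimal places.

1.771

Total N = 19+23+33+18+25+22 = 140, so the proportions are 0.13571, 0.16429, 0.23571, 0.12857, 0.17857, 0.15714 (working shown to 5 dp, full precision carried).
Each pᵢ ln pᵢ term: 0.13571×(-1.99720)=-0.27105, 0.16429×(-1.80615)=-0.29672, 0.23571×(-1.44513)=-0.34064, 0.12857×(-2.05127)=-0.26373, 0.17857×(-1.72277)=-0.30764, 0.15714×(-1.85060)=-0.29081.
Sum = -1.77059, so H' = 1.771.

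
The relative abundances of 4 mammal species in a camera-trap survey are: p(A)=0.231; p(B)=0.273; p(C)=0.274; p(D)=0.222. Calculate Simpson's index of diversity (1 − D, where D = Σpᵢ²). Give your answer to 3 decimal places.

0.748

D = 0.231² + 0.273² + 0.274² + 0.222² = 0.05336 + 0.07453 + 0.07508 + 0.04928 = 0.25225 (working shown to 5 dp, full precision carried).
So 1 − D = 0.74775, i.e. 0.748 to 3 decimal places.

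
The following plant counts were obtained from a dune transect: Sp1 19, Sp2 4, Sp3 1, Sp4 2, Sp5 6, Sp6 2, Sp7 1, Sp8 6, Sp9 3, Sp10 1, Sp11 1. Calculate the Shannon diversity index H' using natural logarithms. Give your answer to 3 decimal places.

Total N = 19+4+1+2+6+2+1+6+3+1+1 = 46, so the proportions are 0.41304, 0.08696, 0.02174, 0.04348, 0.13043, 0.04348, 0.02174, 0.13043, 0.06522, 0.02174, 0.02174 (working shown to 5 dp, full precision carried).
Each pᵢ ln pᵢ term: 0.41304×(-0.88420)=-0.36521, 0.08696×(-2.44235)=-0.21238, 0.02174×(-3.82864)=-0.08323, 0.04348×(-3.13549)=-0.13633, 0.13043×(-2.03688)=-0.26568, 0.04348×(-3.13549)=-0.13633, 0.02174×(-3.82864)=-0.08323, 0.13043×(-2.03688)=-0.26568, 0.06522×(-2.73003)=-0.17805, 0.02174×(-3.82864)=-0.08323, 0.02174×(-3.82864)=-0.08323.
Sum = -1.89257, so H' = 1.893.

1.893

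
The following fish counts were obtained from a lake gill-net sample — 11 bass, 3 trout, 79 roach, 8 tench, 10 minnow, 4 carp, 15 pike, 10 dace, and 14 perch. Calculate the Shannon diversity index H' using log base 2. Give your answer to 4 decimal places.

2.3892

Total N = 11+3+79+8+10+4+15+10+14 = 154, so the proportions are 0.071429, 0.019481, 0.512987, 0.051948, 0.064935, 0.025974, 0.097403, 0.064935, 0.090909 (working shown to 6 dp, full precision carried).
Each pᵢ log₂ pᵢ term: 0.071429×(-3.807355)=-0.271954, 0.019481×(-5.681824)=-0.110685, 0.512987×(-0.963006)=-0.494009, 0.051948×(-4.266787)=-0.221651, 0.064935×(-3.944858)=-0.256160, 0.025974×(-5.266787)=-0.136800, 0.097403×(-3.359896)=-0.327263, 0.064935×(-3.944858)=-0.256160, 0.090909×(-3.459432)=-0.314494.
Sum = -2.389175, so H' = 2.3892.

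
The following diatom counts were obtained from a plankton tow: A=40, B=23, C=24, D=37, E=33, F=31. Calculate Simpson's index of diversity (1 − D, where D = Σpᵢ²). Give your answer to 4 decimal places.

0.8267

Total N = 40+23+24+37+33+31 = 188, so the proportions are 0.212766, 0.12234, 0.12766, 0.196809, 0.175532, 0.164894 (working shown to 6 dp, full precision carried).
D = 0.212766² + 0.12234² + 0.12766² + 0.196809² + 0.175532² + 0.164894² = 0.045269 + 0.014967 + 0.016297 + 0.038734 + 0.030811 + 0.027190 = 0.173268.
So 1 − D = 0.826732, i.e. 0.8267 to 4 decimal places.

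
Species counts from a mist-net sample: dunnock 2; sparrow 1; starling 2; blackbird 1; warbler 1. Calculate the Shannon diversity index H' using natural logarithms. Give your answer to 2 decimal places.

Total N = 2+1+2+1+1 = 7, so the proportions are 0.2857, 0.1429, 0.2857, 0.1429, 0.1429 (working shown to 4 dp, full precision carried).
Each pᵢ ln pᵢ term: 0.2857×(-1.2528)=-0.3579, 0.1429×(-1.9459)=-0.2780, 0.2857×(-1.2528)=-0.3579, 0.1429×(-1.9459)=-0.2780, 0.1429×(-1.9459)=-0.2780.
Sum = -1.5498, so H' = 1.55.

1.55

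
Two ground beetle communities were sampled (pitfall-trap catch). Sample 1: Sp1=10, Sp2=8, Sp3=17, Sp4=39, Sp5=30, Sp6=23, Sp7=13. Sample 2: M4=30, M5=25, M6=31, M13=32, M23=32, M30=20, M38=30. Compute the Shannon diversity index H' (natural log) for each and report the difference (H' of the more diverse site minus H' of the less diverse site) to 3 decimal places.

0.123

Sample 1: N=140, proportions 0.07143, 0.05714, 0.12143, 0.27857, 0.21429, 0.16429, 0.09286, giving H' = 1.81163 (working shown to 5 dp, full precision carried).
Sample 2: N=200, proportions 0.15, 0.125, 0.155, 0.16, 0.16, 0.1, 0.15, giving H' = 1.93472.
Difference = |1.81163 − 1.93472| = 0.12309, i.e. 0.123 to 3 decimal places.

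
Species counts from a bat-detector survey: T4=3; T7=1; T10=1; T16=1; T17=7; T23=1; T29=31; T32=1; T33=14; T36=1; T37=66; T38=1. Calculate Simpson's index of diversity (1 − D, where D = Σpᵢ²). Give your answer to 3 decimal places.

Total N = 3+1+1+1+7+1+31+1+14+1+66+1 = 128, so the proportions are 0.02344, 0.00781, 0.00781, 0.00781, 0.05469, 0.00781, 0.24219, 0.00781, 0.10938, 0.00781, 0.51562, 0.00781 (working shown to 5 dp, full precision carried).
D = 0.02344² + 0.00781² + 0.00781² + 0.00781² + 0.05469² + 0.00781² + 0.24219² + 0.00781² + 0.10938² + 0.00781² + 0.51562² + 0.00781² = 0.00055 + 0.00006 + 0.00006 + 0.00006 + 0.00299 + 0.00006 + 0.05865 + 0.00006 + 0.01196 + 0.00006 + 0.26587 + 0.00006 = 0.34045.
So 1 − D = 0.65955, i.e. 0.660 to 3 decimal places.

0.660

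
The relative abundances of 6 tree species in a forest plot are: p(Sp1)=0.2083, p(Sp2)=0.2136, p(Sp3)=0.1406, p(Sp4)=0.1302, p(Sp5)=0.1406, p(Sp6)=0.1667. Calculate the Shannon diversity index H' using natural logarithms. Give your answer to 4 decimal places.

1.7723

Each pᵢ ln pᵢ term (working shown to 6 dp, full precision carried): 0.2083×(-1.568776)=-0.326776, 0.2136×(-1.543650)=-0.329724, 0.1406×(-1.961836)=-0.275834, 0.1302×(-2.038684)=-0.265437, 0.1406×(-1.961836)=-0.275834, 0.1667×(-1.791559)=-0.298653.
Sum = -1.772258, so H' = 1.7723.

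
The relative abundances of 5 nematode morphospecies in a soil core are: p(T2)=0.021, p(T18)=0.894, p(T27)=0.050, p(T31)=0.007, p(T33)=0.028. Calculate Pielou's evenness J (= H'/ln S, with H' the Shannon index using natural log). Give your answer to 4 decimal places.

0.2895

H' = −Σ pᵢ ln pᵢ = −((-0.081128) + (-0.100172) + (-0.149787) + (-0.034733) + (-0.100115)) = 0.465935 (working shown to 6 dp, full precision carried).
With S = 5 species, ln S = 1.609438, so J = 0.465935/1.609438 = 0.289502, i.e. 0.2895 to 4 decimal places.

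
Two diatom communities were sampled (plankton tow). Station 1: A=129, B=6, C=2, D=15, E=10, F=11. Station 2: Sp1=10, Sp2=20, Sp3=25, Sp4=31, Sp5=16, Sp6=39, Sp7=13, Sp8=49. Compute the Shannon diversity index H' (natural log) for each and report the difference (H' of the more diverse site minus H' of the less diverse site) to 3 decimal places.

1.019

Station 1: N=173, proportions 0.74566, 0.03468, 0.01156, 0.08671, 0.0578, 0.06358, giving H' = 0.93898 (working shown to 5 dp, full precision carried).
Station 2: N=203, proportions 0.04926, 0.09852, 0.12315, 0.15271, 0.07882, 0.19212, 0.06404, 0.24138, giving H' = 1.95779.
Difference = |0.93898 − 1.95779| = 1.01881, i.e. 1.019 to 3 decimal places.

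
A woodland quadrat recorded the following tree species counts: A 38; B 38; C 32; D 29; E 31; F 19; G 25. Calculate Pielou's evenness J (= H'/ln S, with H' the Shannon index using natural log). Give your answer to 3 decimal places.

Total N = 38+38+32+29+31+19+25 = 212, so the proportions are 0.17925, 0.17925, 0.15094, 0.13679, 0.14623, 0.08962, 0.11792 (working shown to 5 dp, full precision carried).
H' = −Σ pᵢ ln pᵢ = −((-0.30812) + (-0.30812) + (-0.28541) + (-0.27212) + (-0.28113) + (-0.21618) + (-0.25209)) = 1.92318.
With S = 7 species, ln S = 1.94591, so J = 1.92318/1.94591 = 0.98832, i.e. 0.988 to 3 decimal places.

0.988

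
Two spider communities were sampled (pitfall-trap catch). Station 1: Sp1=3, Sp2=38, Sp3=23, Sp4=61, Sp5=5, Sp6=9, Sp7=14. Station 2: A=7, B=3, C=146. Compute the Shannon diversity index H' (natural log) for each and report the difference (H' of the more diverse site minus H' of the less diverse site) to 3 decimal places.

1.295

Station 1: N=153, proportions 0.01961, 0.24837, 0.15033, 0.39869, 0.03268, 0.05882, 0.0915, giving H' = 1.57179 (working shown to 5 dp, full precision carried).
Station 2: N=156, proportions 0.04487, 0.01923, 0.9359, giving H' = 0.27727.
Difference = |1.57179 − 0.27727| = 1.29452, i.e. 1.295 to 3 decimal places.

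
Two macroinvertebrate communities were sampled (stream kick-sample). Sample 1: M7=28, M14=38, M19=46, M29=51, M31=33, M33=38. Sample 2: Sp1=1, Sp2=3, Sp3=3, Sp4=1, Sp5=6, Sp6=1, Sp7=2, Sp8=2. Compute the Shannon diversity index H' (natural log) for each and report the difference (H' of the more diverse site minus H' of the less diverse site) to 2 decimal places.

Sample 1: N=234, proportions 0.1197, 0.1624, 0.1966, 0.2179, 0.141, 0.1624, giving H' = 1.7725 (working shown to 4 dp, full precision carried).
Sample 2: N=19, proportions 0.0526, 0.1579, 0.1579, 0.0526, 0.3158, 0.0526, 0.1053, 0.1053, giving H' = 1.8858.
Difference = |1.7725 − 1.8858| = 0.1133, i.e. 0.11 to 2 decimal places.

0.11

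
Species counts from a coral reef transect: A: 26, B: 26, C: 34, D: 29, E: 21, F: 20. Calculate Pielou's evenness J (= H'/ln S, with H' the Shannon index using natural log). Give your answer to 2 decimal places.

Total N = 26+26+34+29+21+20 = 156, so the proportions are 0.1667, 0.1667, 0.2179, 0.1859, 0.1346, 0.1282 (working shown to 4 dp, full precision carried).
H' = −Σ pᵢ ln pᵢ = −((-0.2986) + (-0.2986) + (-0.3320) + (-0.3128) + (-0.2699) + (-0.2633)) = 1.7754.
With S = 6 species, ln S = 1.7918, so J = 1.7754/1.7918 = 0.9909, i.e. 0.99 to 2 decimal places.

0.99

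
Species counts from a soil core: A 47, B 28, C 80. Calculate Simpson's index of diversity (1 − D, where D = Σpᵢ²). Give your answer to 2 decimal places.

Total N = 47+28+80 = 155, so the proportions are 0.3032, 0.1806, 0.5161 (working shown to 4 dp, full precision carried).
D = 0.3032² + 0.1806² + 0.5161² = 0.0919 + 0.0326 + 0.2664 = 0.3910.
So 1 − D = 0.6090, i.e. 0.61 to 2 decimal places.

0.61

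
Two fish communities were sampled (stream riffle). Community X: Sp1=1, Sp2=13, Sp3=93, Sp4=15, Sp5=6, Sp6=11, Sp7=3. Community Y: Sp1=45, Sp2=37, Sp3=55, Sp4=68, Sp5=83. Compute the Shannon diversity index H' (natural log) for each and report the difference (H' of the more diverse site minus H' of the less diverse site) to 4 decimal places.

0.3875

Community X: N=142, proportions 0.007042, 0.091549, 0.65493, 0.105634, 0.042254, 0.077465, 0.021127, giving H' = 1.181742 (working shown to 6 dp, full precision carried).
Community Y: N=288, proportions 0.15625, 0.128472, 0.190972, 0.236111, 0.288194, giving H' = 1.569220.
Difference = |1.181742 − 1.569220| = 0.387478, i.e. 0.3875 to 4 decimal places.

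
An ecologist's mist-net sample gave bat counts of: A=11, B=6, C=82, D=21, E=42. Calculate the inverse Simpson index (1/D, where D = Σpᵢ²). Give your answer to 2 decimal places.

Total N = 11+6+82+21+42 = 162, so the proportions are 0.0679, 0.03704, 0.50617, 0.12963, 0.25926 (working shown to 5 dp, full precision carried).
D = 0.0679² + 0.03704² + 0.50617² + 0.12963² + 0.25926² = 0.00461 + 0.00137 + 0.25621 + 0.01680 + 0.06722 = 0.34621.
So 1/D = 2.8884, i.e. 2.89 to 2 decimal places.

2.89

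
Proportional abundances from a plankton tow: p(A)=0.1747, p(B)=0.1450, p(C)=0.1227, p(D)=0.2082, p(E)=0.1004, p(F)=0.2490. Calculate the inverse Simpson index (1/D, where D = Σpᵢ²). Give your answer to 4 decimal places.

D = 0.1747² + 0.145² + 0.1227² + 0.2082² + 0.1004² + 0.249² = 0.03052009 + 0.02102500 + 0.01505529 + 0.04334724 + 0.01008016 + 0.06200100 = 0.18202878 (working shown to 8 dp, full precision carried).
So 1/D = 5.493637, i.e. 5.4936 to 4 decimal places.

5.4936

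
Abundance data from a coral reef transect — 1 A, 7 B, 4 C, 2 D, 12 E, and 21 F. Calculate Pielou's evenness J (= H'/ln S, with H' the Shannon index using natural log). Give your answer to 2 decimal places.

Total N = 1+7+4+2+12+21 = 47, so the proportions are 0.0213, 0.1489, 0.0851, 0.0426, 0.2553, 0.4468 (working shown to 4 dp, full precision carried).
H' = −Σ pᵢ ln pᵢ = −((-0.0819) + (-0.2836) + (-0.2097) + (-0.1343) + (-0.3486) + (-0.3600)) = 1.4181.
With S = 6 species, ln S = 1.7918, so J = 1.4181/1.7918 = 0.7915, i.e. 0.79 to 2 decimal places.

0.79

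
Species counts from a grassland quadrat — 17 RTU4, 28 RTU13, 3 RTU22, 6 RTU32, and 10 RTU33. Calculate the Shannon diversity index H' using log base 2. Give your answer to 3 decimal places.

1.975

Total N = 17+28+3+6+10 = 64, so the proportions are 0.26562, 0.4375, 0.04688, 0.09375, 0.15625 (working shown to 5 dp, full precision carried).
Each pᵢ log₂ pᵢ term: 0.26562×(-1.91254)=-0.50802, 0.4375×(-1.19265)=-0.52178, 0.04688×(-4.41504)=-0.20695, 0.09375×(-3.41504)=-0.32016, 0.15625×(-2.67807)=-0.41845.
Sum = -1.97536, so H' = 1.975.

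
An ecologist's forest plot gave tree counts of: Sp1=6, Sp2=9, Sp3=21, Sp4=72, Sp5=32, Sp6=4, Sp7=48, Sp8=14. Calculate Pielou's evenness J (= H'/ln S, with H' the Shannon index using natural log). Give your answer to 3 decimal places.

Total N = 6+9+21+72+32+4+48+14 = 206, so the proportions are 0.02913, 0.04369, 0.10194, 0.34951, 0.15534, 0.01942, 0.23301, 0.06796 (working shown to 5 dp, full precision carried).
H' = −Σ pᵢ ln pᵢ = −((-0.10299) + (-0.13678) + (-0.23277) + (-0.36741) + (-0.28926) + (-0.07654) + (-0.33942) + (-0.18274)) = 1.72791.
With S = 8 species, ln S = 2.07944, so J = 1.72791/2.07944 = 0.83095, i.e. 0.831 to 3 decimal places.

0.831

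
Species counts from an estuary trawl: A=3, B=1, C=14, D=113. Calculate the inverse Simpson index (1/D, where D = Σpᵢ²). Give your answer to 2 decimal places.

1.32

Total N = 3+1+14+113 = 131, so the proportions are 0.0229, 0.00763, 0.10687, 0.8626 (working shown to 5 dp, full precision carried).
D = 0.0229² + 0.00763² + 0.10687² + 0.8626² = 0.00052 + 0.00006 + 0.01142 + 0.74407 = 0.75607.
So 1/D = 1.3226, i.e. 1.32 to 2 decimal places.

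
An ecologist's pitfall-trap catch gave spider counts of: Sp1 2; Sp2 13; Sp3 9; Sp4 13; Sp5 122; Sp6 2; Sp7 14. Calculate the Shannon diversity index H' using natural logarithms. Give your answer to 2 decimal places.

Total N = 2+13+9+13+122+2+14 = 175, so the proportions are 0.0114, 0.0743, 0.0514, 0.0743, 0.6971, 0.0114, 0.08 (working shown to 4 dp, full precision carried).
Each pᵢ ln pᵢ term: 0.0114×(-4.4716)=-0.0511, 0.0743×(-2.5998)=-0.1931, 0.0514×(-2.9676)=-0.1526, 0.0743×(-2.5998)=-0.1931, 0.6971×(-0.3608)=-0.2515, 0.0114×(-4.4716)=-0.0511, 0.08×(-2.5257)=-0.2021.
Sum = -1.0947, so H' = 1.09.

1.09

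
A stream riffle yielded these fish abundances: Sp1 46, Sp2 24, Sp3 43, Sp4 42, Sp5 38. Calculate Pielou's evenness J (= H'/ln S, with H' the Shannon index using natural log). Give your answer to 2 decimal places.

Total N = 46+24+43+42+38 = 193, so the proportions are 0.2383, 0.1244, 0.2228, 0.2176, 0.1969 (working shown to 4 dp, full precision carried).
H' = −Σ pᵢ ln pᵢ = −((-0.3418) + (-0.2592) + (-0.3345) + (-0.3319) + (-0.3200)) = 1.5874.
With S = 5 species, ln S = 1.6094, so J = 1.5874/1.6094 = 0.9863, i.e. 0.99 to 2 decimal places.

0.99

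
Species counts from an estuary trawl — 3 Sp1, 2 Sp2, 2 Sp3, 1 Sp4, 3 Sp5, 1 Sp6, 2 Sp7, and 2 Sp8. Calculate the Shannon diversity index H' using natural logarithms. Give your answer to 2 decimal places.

2.01

Total N = 3+2+2+1+3+1+2+2 = 16, so the proportions are 0.1875, 0.125, 0.125, 0.0625, 0.1875, 0.0625, 0.125, 0.125 (working shown to 4 dp, full precision carried).
Each pᵢ ln pᵢ term: 0.1875×(-1.6740)=-0.3139, 0.125×(-2.0794)=-0.2599, 0.125×(-2.0794)=-0.2599, 0.0625×(-2.7726)=-0.1733, 0.1875×(-1.6740)=-0.3139, 0.0625×(-2.7726)=-0.1733, 0.125×(-2.0794)=-0.2599, 0.125×(-2.0794)=-0.2599.
Sum = -2.0140, so H' = 2.01.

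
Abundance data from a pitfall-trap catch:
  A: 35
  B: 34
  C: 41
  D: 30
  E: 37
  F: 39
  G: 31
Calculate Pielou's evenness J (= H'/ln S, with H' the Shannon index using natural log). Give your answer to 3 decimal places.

Total N = 35+34+41+30+37+39+31 = 247, so the proportions are 0.1417, 0.13765, 0.16599, 0.12146, 0.1498, 0.15789, 0.12551 (working shown to 5 dp, full precision carried).
H' = −Σ pᵢ ln pᵢ = −((-0.27689) + (-0.27297) + (-0.29809) + (-0.25606) + (-0.28439) + (-0.29145) + (-0.26048)) = 1.94031.
With S = 7 species, ln S = 1.94591, so J = 1.94031/1.94591 = 0.99712, i.e. 0.997 to 3 decimal places.

0.997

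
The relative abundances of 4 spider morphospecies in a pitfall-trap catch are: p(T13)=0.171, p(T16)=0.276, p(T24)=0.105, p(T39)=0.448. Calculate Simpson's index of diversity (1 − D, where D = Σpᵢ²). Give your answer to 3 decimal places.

0.683

D = 0.171² + 0.276² + 0.105² + 0.448² = 0.02924 + 0.07618 + 0.01102 + 0.20070 = 0.31715 (working shown to 5 dp, full precision carried).
So 1 − D = 0.68285, i.e. 0.683 to 3 decimal places.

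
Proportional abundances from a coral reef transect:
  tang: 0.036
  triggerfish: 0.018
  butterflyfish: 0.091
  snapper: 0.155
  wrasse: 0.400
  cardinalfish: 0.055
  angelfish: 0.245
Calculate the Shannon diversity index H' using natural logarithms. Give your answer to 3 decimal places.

1.570

Each pᵢ ln pᵢ term (working shown to 5 dp, full precision carried): 0.036×(-3.32424)=-0.11967, 0.018×(-4.01738)=-0.07231, 0.091×(-2.39690)=-0.21812, 0.155×(-1.86433)=-0.28897, 0.4×(-0.91629)=-0.36652, 0.055×(-2.90042)=-0.15952, 0.245×(-1.40650)=-0.34459.
Sum = -1.56971, so H' = 1.570.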